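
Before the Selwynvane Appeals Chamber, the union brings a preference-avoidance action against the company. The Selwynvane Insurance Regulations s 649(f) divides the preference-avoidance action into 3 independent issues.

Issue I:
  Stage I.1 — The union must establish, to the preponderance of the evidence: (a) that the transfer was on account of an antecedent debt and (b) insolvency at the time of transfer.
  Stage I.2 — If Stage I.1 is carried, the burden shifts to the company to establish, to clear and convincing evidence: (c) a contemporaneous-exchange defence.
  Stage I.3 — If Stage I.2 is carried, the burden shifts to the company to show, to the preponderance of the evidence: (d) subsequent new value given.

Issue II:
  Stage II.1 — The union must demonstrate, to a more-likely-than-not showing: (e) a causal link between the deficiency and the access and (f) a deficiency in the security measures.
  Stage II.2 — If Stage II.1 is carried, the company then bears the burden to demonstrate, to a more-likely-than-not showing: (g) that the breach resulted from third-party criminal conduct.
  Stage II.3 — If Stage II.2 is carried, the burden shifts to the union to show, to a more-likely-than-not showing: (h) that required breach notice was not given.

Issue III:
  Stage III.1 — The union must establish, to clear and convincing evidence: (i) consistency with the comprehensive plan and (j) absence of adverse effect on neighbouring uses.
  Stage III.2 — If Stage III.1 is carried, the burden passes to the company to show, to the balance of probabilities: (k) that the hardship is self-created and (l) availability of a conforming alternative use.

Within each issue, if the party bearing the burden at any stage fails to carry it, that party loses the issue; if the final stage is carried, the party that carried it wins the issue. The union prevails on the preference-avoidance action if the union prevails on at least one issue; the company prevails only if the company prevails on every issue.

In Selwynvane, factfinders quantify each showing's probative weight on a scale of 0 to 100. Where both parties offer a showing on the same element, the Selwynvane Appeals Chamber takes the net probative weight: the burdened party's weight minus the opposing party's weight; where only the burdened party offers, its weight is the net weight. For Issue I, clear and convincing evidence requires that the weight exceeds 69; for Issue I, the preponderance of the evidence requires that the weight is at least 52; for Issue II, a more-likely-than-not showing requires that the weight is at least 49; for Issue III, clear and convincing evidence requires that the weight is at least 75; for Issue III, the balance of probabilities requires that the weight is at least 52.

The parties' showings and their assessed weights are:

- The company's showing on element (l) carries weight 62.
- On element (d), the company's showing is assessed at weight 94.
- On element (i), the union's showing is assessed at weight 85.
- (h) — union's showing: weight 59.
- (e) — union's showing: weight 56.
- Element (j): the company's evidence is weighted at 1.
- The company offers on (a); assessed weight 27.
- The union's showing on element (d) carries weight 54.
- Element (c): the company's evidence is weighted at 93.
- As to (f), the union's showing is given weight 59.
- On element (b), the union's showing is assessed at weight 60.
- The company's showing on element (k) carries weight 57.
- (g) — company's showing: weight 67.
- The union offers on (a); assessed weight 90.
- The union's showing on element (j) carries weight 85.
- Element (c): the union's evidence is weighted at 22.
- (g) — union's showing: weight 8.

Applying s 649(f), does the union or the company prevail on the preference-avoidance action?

union

— Issue I —
Stage I.1 — burden on union; standard: the preponderance of the evidence (weight is at least 52).
    (a): 90 − 27 = 63 ≥ 52 [met]
    (b): 60 ≥ 52 [met]
  Stage I.1 carried; the burden shifts to the company.
Stage I.2 — burden on company; standard: clear and convincing evidence (weight exceeds 69).
    (c): 93 − 22 = 71 > 69 [met]
  All elements met. The company retains the burden for Stage I.3.
Stage I.3 — burden on company; standard: the preponderance of the evidence (weight is at least 52).
    (d): 94 − 54 = 40 < 52 [not met]
  Not every element is met, so the company fails to carry Stage I.3.
The analysis ends at Stage I.3; the union prevails on this issue.
— Issue II —
At Stage II.1 the union must meet a more-likely-than-not showing (weight is at least 49): on (e) the weight is 56, which does reach 49, so (e) meets the standard; on (f) the weight is 59, ≥ 49, so (f) meets the standard.
  All elements met. The burden passes to the company.
At Stage II.2 the company must meet a more-likely-than-not showing (weight is at least 49): on (g) the weight is 67 less the opposing 8 gives net 59, ≥ 49, so (g) meets the standard.
  All elements met. The burden passes to the union.
At Stage II.3 the union must meet a more-likely-than-not showing (weight is at least 49): on (h) the weight is 59, ≥ 49, so (h) meets the standard.
  The union carries the last stage.
With every stage satisfied, the union prevails on this issue.
— Issue III —
Stage III.1 (union, clear and convincing evidence, weight is at least 75): (i) 85 ≥ 75 — meets; (j) net 85−1=84 ≥ 75 — meets.
  Stage III.1 carried; the burden shifts to the company.
Stage III.2 (company, the balance of probabilities, weight is at least 52): (k) 57 ≥ 52 — meets; (l) 62 ≥ 52 — meets.
  All elements met at the final stage.
All stages carried — the company prevails on this issue.
Per-issue: Issue I → union; Issue II → union; Issue III → company. The union must prevail on at least one issue; overall, the union prevails.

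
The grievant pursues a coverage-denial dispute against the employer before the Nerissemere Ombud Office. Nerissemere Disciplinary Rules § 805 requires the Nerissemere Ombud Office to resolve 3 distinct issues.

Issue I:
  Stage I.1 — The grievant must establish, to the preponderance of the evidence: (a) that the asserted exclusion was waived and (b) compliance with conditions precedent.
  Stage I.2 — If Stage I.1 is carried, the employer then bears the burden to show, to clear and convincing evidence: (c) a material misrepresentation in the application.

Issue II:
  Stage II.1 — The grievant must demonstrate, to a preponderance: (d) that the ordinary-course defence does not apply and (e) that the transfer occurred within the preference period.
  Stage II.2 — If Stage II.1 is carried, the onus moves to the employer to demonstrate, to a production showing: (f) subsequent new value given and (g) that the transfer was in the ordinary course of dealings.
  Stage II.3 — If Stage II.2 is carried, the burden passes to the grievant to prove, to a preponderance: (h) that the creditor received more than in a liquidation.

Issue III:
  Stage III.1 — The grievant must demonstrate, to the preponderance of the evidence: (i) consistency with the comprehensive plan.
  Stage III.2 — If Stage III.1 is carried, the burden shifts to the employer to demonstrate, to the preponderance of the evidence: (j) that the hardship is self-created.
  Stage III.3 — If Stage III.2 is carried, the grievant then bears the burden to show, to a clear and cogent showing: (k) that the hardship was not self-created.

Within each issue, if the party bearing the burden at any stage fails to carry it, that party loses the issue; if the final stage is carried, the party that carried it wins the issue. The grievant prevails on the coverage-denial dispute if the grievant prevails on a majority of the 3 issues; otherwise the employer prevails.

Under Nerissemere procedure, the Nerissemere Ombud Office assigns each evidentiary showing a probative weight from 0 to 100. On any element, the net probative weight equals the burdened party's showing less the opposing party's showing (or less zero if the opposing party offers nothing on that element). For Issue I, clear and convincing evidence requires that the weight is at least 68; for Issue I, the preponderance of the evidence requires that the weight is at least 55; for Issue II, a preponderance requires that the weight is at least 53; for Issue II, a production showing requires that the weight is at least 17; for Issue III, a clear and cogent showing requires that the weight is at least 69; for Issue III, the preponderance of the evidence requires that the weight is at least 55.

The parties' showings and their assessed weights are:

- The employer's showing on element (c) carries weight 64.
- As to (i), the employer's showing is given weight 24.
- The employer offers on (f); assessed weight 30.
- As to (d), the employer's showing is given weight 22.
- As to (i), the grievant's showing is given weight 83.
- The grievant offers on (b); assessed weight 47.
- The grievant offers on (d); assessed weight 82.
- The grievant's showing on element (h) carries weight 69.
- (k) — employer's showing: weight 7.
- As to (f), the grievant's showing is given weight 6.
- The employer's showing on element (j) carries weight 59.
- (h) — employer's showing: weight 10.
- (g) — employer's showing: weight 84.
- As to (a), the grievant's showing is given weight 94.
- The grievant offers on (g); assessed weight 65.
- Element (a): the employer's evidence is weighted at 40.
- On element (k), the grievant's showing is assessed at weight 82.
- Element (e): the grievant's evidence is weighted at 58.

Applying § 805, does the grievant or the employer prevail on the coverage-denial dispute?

— Issue I —
At Stage I.1 the grievant must meet the preponderance of the evidence (weight is at least 55): on (a) the weight is 94 less the opposing 40 gives net 54, which does not reach 55, so (a) does not meet the standard; on (b) the weight is 47, < 55, so (b) does not meet the standard.
  Stage I.1 not carried; the grievant fails its burden.
The analysis ends at Stage I.1; the employer prevails on this issue.
— Issue II —
At Stage II.1 the grievant must meet a preponderance (weight is at least 53): on (d) the weight is 82 less the opposing 22 gives net 60, which does reach 53, so (d) meets the standard; on (e) the weight is 58, which does reach 53, so (e) meets the standard.
  Stage II.1 is satisfied; the onus moves to the employer.
At Stage II.2 the employer must meet a production showing (weight is at least 17): on (f) the weight is 30 less the opposing 6 gives net 24, which does reach 17, so (f) meets the standard; on (g) the weight is 84 less the opposing 65 gives net 19, ≥ 17, so (g) meets the standard.
  The employer carries Stage II.2; the grievant now bears the burden.
At Stage II.3 the grievant must meet a preponderance (weight is at least 53): on (h) the weight is 69 less the opposing 10 gives net 59, which does reach 53, so (h) meets the standard.
  Stage II.3 carried; the final stage is satisfied.
All stages carried — the grievant prevails on this issue.
— Issue III —
At Stage III.1 the grievant must meet the preponderance of the evidence (weight is at least 55): on (i) the weight is 83 less the opposing 24 gives net 59, ≥ 55, so (i) meets the standard.
  Stage III.1 is satisfied; the onus moves to the employer.
At Stage III.2 the employer must meet the preponderance of the evidence (weight is at least 55): on (j) the weight is 59, which does reach 55, so (j) meets the standard.
  Stage III.2 carried; the burden shifts to the grievant.
At Stage III.3 the grievant must meet a clear and cogent showing (weight is at least 69): on (k) the weight is 82 less the opposing 7 gives net 75, which does reach 69, so (k) meets the standard.
  Stage III.3 carried; the final stage is satisfied.
All stages carried — the grievant prevails on this issue.
Per-issue: Issue I → employer; Issue II → grievant; Issue III → grievant. The grievant must prevail on a majority of issues; overall, the grievant prevails.

grievant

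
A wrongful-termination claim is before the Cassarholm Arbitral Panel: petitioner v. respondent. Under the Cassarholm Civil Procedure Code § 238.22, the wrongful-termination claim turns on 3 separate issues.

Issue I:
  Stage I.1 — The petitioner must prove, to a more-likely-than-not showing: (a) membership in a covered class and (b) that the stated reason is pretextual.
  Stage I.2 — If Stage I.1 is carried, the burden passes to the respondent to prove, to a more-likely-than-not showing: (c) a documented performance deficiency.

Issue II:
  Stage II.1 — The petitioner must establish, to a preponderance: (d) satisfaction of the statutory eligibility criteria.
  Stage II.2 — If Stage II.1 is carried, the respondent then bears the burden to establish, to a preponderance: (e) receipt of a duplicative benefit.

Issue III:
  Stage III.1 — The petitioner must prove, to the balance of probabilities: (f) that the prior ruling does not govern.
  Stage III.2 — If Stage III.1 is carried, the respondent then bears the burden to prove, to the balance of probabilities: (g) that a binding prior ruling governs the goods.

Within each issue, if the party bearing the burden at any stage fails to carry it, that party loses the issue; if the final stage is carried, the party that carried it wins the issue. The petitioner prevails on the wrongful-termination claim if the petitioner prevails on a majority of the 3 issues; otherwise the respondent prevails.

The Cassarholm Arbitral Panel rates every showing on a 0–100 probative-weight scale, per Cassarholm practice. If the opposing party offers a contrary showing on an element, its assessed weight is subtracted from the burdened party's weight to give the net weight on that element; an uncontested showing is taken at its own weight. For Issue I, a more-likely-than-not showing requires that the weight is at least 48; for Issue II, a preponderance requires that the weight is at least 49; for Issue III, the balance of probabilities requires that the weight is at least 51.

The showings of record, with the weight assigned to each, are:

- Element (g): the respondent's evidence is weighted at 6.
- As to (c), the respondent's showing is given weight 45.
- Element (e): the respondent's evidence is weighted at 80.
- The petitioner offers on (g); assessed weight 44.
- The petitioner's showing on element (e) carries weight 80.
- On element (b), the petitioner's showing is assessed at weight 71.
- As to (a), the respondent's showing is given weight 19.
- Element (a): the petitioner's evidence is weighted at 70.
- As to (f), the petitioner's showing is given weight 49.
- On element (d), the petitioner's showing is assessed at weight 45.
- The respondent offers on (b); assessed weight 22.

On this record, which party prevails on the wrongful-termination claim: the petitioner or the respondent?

respondent

— Issue I —
Stage I.1 — burden on petitioner; standard: a more-likely-than-not showing (weight is at least 48).
    (a): 70 − 19 = 51 ≥ 48 [met]
    (b): 71 − 22 = 49 ≥ 48 [met]
  Stage I.1 carried; the burden shifts to the respondent.
Stage I.2 — burden on respondent; standard: a more-likely-than-not showing (weight is at least 48).
    (c): 45 < 48 [not met]
  Not every element is met, so the respondent fails to carry Stage I.2.
The petitioner prevails on this issue.
— Issue II —
At Stage II.1 the petitioner must meet a preponderance (weight is at least 49): on (d) the weight is 45, which does not reach 49, so (d) does not meet the standard.
  The petitioner does not carry Stage II.1.
The respondent prevails on this issue.
— Issue III —
At Stage III.1 the petitioner must meet the balance of probabilities (weight is at least 51): on (f) the weight is 49, < 51, so (f) does not meet the standard.
  The petitioner does not carry Stage III.1.
The respondent prevails on this issue.
Per-issue: Issue I → petitioner; Issue II → respondent; Issue III → respondent. The petitioner must prevail on a majority of issues; overall, the respondent prevails.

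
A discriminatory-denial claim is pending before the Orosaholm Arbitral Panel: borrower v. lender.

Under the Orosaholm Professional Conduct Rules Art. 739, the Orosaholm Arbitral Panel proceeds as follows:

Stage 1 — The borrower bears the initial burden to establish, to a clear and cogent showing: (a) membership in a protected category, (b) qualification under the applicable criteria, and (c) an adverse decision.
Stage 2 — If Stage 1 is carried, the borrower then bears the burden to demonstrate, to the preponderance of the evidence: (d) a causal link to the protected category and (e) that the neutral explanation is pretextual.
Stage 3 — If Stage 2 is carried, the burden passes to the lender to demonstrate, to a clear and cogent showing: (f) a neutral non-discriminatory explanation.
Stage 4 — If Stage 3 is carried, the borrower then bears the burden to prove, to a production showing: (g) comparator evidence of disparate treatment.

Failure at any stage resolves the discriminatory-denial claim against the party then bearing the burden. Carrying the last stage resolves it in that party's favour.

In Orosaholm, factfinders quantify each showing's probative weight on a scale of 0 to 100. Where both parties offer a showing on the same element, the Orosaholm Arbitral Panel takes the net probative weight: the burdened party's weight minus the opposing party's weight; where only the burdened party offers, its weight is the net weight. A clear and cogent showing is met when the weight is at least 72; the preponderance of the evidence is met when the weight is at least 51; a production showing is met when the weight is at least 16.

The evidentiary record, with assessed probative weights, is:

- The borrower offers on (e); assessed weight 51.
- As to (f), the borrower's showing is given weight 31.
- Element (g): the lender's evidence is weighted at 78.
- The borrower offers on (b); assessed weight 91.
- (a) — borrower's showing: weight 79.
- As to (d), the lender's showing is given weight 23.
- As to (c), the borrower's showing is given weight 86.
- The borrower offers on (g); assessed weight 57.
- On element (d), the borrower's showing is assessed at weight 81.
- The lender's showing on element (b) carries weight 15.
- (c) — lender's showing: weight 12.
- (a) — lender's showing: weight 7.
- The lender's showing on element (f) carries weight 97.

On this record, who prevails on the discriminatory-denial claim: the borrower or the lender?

At Stage 1 the borrower must meet a clear and cogent showing (weight is at least 72): on (a) the weight is 79 less the opposing 7 gives net 72, ≥ 72, so (a) meets the standard; on (b) the weight is 91 less the opposing 15 gives net 76, which does reach 72, so (b) meets the standard; on (c) the weight is 86 less the opposing 12 gives net 74, which does reach 72, so (c) meets the standard.
  Stage 1 is satisfied; the borrower continues to bear the burden.
At Stage 2 the borrower must meet the preponderance of the evidence (weight is at least 51): on (d) the weight is 81 less the opposing 23 gives net 58, ≥ 51, so (d) meets the standard; on (e) the weight is 51, which does reach 51, so (e) meets the standard.
  Stage 2 carried; the burden shifts to the lender.
At Stage 3 the lender must meet a clear and cogent showing (weight is at least 72): on (f) the weight is 97 less the opposing 31 gives net 66, which does not reach 72, so (f) does not meet the standard.
  The lender does not carry Stage 3.
So the borrower prevails.

borrower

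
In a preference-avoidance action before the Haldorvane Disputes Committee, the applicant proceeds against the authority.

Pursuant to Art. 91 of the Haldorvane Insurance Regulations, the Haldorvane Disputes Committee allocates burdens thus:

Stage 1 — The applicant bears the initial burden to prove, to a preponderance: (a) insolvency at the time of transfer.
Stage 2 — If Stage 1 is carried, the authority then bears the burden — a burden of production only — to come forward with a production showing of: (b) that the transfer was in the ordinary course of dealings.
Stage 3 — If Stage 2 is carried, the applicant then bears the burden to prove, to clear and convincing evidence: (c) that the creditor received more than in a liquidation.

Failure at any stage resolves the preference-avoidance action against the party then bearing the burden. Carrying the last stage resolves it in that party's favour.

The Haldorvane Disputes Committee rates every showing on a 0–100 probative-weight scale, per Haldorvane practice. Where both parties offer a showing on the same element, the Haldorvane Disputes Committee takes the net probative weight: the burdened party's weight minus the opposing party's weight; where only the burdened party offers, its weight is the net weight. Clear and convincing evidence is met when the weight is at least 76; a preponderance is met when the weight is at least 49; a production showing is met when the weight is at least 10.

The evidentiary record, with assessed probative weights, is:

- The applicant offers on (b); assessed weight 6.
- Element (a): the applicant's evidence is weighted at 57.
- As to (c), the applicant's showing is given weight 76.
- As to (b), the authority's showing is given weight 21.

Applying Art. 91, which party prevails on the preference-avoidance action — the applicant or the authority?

At Stage 1 the applicant must meet a preponderance (weight is at least 49): on (a) the weight is 57, which does reach 49, so (a) meets the standard.
  Stage 1 is satisfied; the onus moves to the authority.
At Stage 2 the authority must meet a production showing (weight is at least 10): on (b) the weight is 21 less the opposing 6 gives net 15, which does reach 10, so (b) meets the standard.
  The authority carries Stage 2; the applicant now bears the burden.
At Stage 3 the applicant must meet clear and convincing evidence (weight is at least 76): on (c) the weight is 76, ≥ 76, so (c) meets the standard.
  The applicant carries the last stage.
All stages carried — the applicant prevails.

applicant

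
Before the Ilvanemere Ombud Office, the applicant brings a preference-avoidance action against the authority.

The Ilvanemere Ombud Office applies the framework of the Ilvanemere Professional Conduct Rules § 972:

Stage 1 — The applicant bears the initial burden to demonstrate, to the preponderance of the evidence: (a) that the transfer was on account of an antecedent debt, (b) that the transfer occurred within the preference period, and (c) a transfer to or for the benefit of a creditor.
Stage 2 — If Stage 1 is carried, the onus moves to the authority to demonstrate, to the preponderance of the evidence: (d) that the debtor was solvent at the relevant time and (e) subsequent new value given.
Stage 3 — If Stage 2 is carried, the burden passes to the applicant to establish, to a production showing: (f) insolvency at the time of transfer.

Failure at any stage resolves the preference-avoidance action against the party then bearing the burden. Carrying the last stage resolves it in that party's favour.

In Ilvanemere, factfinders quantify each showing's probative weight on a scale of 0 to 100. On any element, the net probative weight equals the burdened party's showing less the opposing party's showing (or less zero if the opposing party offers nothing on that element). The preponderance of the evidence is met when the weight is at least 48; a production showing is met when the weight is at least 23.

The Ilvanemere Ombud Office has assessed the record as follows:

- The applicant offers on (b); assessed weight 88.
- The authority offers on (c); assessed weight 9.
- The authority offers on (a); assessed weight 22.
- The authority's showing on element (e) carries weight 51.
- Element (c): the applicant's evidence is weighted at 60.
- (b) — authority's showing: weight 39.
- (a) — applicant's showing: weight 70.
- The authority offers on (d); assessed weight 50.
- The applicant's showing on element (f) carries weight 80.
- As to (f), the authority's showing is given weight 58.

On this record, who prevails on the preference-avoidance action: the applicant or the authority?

authority

Stage 1 — burden on applicant; standard: the preponderance of the evidence (weight is at least 48).
    (a): 70 − 22 = 48 ≥ 48 [met]
    (b): 88 − 39 = 49 ≥ 48 [met]
    (c): 60 − 9 = 51 ≥ 48 [met]
  Stage 1 carried; the burden shifts to the authority.
Stage 2 — burden on authority; standard: the preponderance of the evidence (weight is at least 48).
    (d): 50 ≥ 48 [met]
    (e): 51 ≥ 48 [met]
  The authority carries Stage 2; the applicant now bears the burden.
Stage 3 — burden on applicant; standard: a production showing (weight is at least 23).
    (f): 80 − 58 = 22 < 23 [not met]
  Not every element is met, so the applicant fails to carry Stage 3.
The authority prevails.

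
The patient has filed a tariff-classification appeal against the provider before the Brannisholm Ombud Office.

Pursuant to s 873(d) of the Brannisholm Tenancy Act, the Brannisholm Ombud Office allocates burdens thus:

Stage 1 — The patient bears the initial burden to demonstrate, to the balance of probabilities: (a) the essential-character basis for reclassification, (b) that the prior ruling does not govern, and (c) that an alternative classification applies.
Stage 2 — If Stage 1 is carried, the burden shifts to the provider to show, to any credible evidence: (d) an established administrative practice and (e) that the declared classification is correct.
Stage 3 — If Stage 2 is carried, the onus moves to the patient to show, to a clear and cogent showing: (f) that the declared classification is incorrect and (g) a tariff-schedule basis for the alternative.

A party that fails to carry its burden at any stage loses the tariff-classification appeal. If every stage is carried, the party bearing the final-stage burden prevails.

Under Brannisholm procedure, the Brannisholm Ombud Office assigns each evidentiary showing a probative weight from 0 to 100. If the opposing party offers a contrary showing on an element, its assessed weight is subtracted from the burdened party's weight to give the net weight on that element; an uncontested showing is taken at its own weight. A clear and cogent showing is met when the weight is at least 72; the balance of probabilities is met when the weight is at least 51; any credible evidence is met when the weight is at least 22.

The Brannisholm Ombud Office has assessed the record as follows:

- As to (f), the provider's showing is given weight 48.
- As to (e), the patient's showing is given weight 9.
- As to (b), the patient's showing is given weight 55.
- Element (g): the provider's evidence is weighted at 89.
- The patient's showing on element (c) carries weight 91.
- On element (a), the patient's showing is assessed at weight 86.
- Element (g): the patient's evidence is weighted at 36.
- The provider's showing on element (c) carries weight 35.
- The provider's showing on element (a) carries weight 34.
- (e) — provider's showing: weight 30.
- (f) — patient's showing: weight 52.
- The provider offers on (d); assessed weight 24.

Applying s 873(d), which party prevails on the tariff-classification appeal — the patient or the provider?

Stage 1 (patient, the balance of probabilities, weight is at least 51): (a) net 86−34=52 ≥ 51 — meets; (b) 55 ≥ 51 — meets; (c) net 91−35=56 ≥ 51 — meets.
  The patient carries Stage 1; the provider now bears the burden.
Stage 2 (provider, any credible evidence, weight is at least 22): (d) 24 ≥ 22 — meets; (e) net 30−9=21 < 22 — fails.
  The provider does not carry Stage 2.
So the patient prevails.

patient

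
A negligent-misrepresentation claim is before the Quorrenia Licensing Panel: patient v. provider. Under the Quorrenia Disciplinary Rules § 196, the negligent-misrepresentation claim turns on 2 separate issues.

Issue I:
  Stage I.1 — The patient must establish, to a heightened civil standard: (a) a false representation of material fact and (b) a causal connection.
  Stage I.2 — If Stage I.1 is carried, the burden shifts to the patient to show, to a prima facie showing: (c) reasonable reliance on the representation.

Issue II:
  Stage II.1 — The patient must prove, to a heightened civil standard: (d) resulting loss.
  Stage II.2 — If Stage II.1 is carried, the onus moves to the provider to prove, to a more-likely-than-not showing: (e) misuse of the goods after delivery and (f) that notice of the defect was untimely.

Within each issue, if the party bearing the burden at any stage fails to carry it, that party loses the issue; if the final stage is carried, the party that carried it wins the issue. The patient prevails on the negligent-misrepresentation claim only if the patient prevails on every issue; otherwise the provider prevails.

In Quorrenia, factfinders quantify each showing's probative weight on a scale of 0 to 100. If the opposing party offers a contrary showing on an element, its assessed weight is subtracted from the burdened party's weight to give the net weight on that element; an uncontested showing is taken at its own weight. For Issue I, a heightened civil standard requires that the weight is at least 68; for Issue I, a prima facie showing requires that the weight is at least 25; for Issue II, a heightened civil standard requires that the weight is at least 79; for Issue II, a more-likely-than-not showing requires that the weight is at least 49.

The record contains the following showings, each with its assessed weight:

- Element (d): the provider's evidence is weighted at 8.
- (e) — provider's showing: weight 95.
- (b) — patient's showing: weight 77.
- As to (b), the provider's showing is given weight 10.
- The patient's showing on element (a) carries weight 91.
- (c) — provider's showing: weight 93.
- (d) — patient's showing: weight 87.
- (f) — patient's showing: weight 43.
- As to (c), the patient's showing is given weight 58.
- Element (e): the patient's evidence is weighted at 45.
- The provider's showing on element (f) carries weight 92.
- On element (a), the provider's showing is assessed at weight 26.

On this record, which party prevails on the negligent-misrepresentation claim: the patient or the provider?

— Issue I —
Stage I.1 (patient, a heightened civil standard, weight is at least 68): (a) net 91−26=65 < 68 — fails; (b) net 77−10=67 < 68 — fails.
  Stage I.1 not carried; the patient fails its burden.
The analysis ends at Stage I.1; the provider prevails on this issue.
— Issue II —
At Stage II.1 the patient must meet a heightened civil standard (weight is at least 79): on (d) the weight is 87 less the opposing 8 gives net 79, ≥ 79, so (d) meets the standard.
  All elements met. The burden passes to the provider.
At Stage II.2 the provider must meet a more-likely-than-not showing (weight is at least 49): on (e) the weight is 95 less the opposing 45 gives net 50, which does reach 49, so (e) meets the standard; on (f) the weight is 92 less the opposing 43 gives net 49, ≥ 49, so (f) meets the standard.
  All elements met at the final stage.
With every stage satisfied, the provider prevails on this issue.
Per-issue: Issue I → provider; Issue II → provider. The patient must prevail on every issue; overall, the provider prevails.

provider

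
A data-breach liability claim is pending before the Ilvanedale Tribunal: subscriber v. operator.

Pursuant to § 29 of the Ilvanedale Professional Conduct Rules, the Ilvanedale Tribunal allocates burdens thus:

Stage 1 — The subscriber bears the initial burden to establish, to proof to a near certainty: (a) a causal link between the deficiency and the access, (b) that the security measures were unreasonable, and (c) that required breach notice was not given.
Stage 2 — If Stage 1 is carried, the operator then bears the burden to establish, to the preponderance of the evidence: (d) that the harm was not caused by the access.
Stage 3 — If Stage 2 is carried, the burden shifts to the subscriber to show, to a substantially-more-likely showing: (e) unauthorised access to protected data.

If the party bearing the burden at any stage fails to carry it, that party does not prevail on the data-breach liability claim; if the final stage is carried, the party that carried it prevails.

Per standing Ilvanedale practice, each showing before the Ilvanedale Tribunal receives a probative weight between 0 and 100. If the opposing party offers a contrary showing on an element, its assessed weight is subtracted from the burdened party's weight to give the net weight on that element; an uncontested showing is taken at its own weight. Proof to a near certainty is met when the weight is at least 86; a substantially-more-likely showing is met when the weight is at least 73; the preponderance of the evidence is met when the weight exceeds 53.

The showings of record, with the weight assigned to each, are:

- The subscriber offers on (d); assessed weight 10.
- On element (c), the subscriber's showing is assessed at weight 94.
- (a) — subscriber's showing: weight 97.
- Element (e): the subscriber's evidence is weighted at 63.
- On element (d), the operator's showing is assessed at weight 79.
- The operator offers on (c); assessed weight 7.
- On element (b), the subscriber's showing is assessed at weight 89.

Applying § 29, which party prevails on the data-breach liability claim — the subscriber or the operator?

operator

Stage 1 (subscriber, proof to a near certainty, weight is at least 86): (a) 97 ≥ 86 — meets; (b) 89 ≥ 86 — meets; (c) net 94−7=87 ≥ 86 — meets.
  All elements met. The burden passes to the operator.
Stage 2 (operator, the preponderance of the evidence, weight exceeds 53): (d) net 79−10=69 > 53 — meets.
  Stage 2 is satisfied; the onus moves to the subscriber.
Stage 3 (subscriber, a substantially-more-likely showing, weight is at least 73): (e) 63 < 73 — fails.
  The subscriber does not carry Stage 3.
The operator prevails.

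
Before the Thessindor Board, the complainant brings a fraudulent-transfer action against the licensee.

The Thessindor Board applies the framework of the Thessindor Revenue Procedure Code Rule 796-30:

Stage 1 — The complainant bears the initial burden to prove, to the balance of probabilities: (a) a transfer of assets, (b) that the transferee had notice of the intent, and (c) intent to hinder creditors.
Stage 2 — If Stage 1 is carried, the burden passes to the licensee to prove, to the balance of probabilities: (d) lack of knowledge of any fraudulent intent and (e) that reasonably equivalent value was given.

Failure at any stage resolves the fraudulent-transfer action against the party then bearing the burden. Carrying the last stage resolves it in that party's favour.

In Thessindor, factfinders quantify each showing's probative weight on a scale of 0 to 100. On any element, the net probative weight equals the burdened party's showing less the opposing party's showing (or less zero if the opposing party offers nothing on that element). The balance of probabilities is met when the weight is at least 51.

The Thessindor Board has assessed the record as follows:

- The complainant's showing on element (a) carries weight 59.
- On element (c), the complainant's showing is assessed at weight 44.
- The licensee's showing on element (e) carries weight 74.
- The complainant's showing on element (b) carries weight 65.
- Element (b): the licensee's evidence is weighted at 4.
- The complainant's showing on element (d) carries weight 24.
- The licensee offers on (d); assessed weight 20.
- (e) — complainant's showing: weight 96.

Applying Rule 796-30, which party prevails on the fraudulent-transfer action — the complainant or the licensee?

licensee

Stage 1 — burden on complainant; standard: the balance of probabilities (weight is at least 51).
    (a): 59 ≥ 51 [met]
    (b): 65 − 4 = 61 ≥ 51 [met]
    (c): 44 < 51 [not met]
  Stage 1 not carried; the complainant fails its burden.
So the licensee prevails.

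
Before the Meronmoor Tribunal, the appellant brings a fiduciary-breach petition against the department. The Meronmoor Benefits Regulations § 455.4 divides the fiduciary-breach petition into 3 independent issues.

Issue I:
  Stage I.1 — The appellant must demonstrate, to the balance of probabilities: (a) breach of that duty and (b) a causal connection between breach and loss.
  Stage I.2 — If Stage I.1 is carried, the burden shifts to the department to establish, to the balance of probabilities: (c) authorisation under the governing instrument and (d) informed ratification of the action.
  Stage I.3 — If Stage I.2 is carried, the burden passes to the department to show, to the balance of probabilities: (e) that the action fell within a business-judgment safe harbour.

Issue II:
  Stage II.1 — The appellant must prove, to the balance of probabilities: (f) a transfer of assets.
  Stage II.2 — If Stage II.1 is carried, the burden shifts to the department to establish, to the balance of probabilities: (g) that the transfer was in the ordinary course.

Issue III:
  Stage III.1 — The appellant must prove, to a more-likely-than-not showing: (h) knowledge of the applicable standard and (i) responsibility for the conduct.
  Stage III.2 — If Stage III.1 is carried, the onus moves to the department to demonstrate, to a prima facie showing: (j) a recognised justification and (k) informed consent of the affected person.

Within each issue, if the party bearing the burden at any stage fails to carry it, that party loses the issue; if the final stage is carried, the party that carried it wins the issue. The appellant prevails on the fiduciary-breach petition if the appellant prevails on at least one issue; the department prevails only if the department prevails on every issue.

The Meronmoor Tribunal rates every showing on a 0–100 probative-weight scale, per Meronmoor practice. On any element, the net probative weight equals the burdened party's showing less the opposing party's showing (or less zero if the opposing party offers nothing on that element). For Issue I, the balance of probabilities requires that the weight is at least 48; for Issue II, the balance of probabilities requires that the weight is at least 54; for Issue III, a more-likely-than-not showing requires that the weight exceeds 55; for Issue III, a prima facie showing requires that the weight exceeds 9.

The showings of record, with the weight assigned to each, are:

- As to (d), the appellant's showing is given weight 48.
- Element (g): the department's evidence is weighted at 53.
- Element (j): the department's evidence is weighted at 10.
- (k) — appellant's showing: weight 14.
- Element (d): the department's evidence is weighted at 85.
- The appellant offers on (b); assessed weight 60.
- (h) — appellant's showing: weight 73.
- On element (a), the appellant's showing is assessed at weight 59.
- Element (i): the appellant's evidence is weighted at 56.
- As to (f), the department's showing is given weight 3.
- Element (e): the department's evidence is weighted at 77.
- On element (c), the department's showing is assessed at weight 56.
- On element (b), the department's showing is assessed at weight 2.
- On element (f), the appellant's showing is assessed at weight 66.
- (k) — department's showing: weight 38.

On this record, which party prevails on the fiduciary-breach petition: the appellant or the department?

— Issue I —
Stage I.1 (appellant, the balance of probabilities, weight is at least 48): (a) 59 ≥ 48 — meets; (b) net 60−2=58 ≥ 48 — meets.
  The appellant carries Stage I.1; the department now bears the burden.
Stage I.2 (department, the balance of probabilities, weight is at least 48): (c) 56 ≥ 48 — meets; (d) net 85−48=37 < 48 — fails.
  The department does not carry Stage I.2.
The appellant prevails on this issue.
— Issue II —
Stage II.1 (appellant, the balance of probabilities, weight is at least 54): (f) net 66−3=63 ≥ 54 — meets.
  The appellant carries Stage II.1; the department now bears the burden.
Stage II.2 (department, the balance of probabilities, weight is at least 54): (g) 53 < 54 — fails.
  Not every element is met, so the department fails to carry Stage II.2.
So the appellant prevails on this issue.
— Issue III —
Stage III.1 — burden on appellant; standard: a more-likely-than-not showing (weight exceeds 55).
    (h): 73 > 55 [met]
    (i): 56 > 55 [met]
  Stage III.1 carried; the burden shifts to the department.
Stage III.2 — burden on department; standard: a prima facie showing (weight exceeds 9).
    (j): 10 > 9 [met]
    (k): 38 − 14 = 24 > 9 [met]
  All elements met at the final stage.
All stages carried — the department prevails on this issue.
Per-issue: Issue I → appellant; Issue II → appellant; Issue III → department. The appellant must prevail on at least one issue; overall, the appellant prevails.

appellant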